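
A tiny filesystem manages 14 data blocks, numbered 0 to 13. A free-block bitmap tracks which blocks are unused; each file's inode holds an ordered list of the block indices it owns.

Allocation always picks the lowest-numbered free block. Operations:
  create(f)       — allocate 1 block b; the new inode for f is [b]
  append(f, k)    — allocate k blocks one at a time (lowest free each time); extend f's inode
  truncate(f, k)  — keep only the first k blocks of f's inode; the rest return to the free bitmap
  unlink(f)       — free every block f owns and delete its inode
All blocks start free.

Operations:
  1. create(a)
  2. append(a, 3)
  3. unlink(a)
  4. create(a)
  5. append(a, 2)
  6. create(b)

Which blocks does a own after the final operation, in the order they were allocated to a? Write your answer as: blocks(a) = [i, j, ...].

create(a): bitmap=F............. | a=[0]
append(a, 3): bitmap=FFFF.......... | a=[0, 1, 2, 3]
unlink(a): bitmap=.............. | 
create(a): bitmap=F............. | a=[0]
append(a, 2): bitmap=FFF........... | a=[0, 1, 2]
create(b): bitmap=FFFF.......... | a=[0, 1, 2] b=[3]

blocks(a) = [0, 1, 2]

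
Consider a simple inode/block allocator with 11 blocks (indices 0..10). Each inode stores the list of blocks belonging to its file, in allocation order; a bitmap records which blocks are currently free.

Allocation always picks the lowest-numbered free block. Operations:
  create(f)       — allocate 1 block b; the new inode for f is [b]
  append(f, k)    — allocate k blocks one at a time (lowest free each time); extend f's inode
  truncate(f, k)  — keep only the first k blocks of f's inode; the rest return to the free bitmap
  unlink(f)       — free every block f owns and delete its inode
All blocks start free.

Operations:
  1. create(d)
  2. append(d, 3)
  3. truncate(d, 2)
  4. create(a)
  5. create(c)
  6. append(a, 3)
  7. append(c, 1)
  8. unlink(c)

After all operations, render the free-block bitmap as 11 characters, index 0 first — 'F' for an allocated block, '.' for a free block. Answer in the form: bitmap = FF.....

[1] create(d) — d=0 (map F..........)
[2] append(d, 3) — d=0,1,2,3 (map FFFF.......)
[3] truncate(d, 2) — d=0,1 (map FF.........)
[4] create(a) — a=2 d=0,1 (map FFF........)
[5] create(c) — a=2 c=3 d=0,1 (map FFFF.......)
[6] append(a, 3) — a=2,4,5,6 c=3 d=0,1 (map FFFFFFF....)
[7] append(c, 1) — a=2,4,5,6 c=3,7 d=0,1 (map FFFFFFFF...)
[8] unlink(c) — a=2,4,5,6 d=0,1 (map FFF.FFF....)

bitmap = FFF.FFF....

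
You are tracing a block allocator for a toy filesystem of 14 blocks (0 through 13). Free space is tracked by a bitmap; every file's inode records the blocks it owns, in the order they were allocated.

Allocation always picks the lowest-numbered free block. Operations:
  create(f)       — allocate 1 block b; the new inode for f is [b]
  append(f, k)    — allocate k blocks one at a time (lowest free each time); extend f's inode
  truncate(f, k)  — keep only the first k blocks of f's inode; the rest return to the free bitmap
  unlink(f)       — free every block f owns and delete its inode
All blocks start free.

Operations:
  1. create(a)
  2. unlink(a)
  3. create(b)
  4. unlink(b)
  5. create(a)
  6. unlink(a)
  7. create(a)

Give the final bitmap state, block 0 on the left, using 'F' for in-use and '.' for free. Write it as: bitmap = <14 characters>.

after create(a) → a:[0]  free=[F.............]
after unlink(a) →   free=[..............]
after create(b) → b:[0]  free=[F.............]
after unlink(b) →   free=[..............]
after create(a) → a:[0]  free=[F.............]
after unlink(a) →   free=[..............]
after create(a) → a:[0]  free=[F.............]

bitmap = F.............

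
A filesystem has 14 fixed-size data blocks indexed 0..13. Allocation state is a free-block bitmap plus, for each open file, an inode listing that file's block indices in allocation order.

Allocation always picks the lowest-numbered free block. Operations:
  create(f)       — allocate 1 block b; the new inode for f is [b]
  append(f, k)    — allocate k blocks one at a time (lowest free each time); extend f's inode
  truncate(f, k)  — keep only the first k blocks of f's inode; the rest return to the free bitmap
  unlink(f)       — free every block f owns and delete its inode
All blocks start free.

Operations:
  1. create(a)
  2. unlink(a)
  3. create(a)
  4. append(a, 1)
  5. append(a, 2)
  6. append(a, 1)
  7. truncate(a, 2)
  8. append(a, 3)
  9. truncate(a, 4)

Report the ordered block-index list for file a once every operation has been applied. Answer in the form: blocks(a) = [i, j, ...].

create(a): bitmap=F............. | a=[0]
unlink(a): bitmap=.............. | 
create(a): bitmap=F............. | a=[0]
append(a, 1): bitmap=FF............ | a=[0, 1]
append(a, 2): bitmap=FFFF.......... | a=[0, 1, 2, 3]
append(a, 1): bitmap=FFFFF......... | a=[0, 1, 2, 3, 4]
truncate(a, 2): bitmap=FF............ | a=[0, 1]
append(a, 3): bitmap=FFFFF......... | a=[0, 1, 2, 3, 4]
truncate(a, 4): bitmap=FFFF.......... | a=[0, 1, 2, 3]

blocks(a) = [0, 1, 2, 3]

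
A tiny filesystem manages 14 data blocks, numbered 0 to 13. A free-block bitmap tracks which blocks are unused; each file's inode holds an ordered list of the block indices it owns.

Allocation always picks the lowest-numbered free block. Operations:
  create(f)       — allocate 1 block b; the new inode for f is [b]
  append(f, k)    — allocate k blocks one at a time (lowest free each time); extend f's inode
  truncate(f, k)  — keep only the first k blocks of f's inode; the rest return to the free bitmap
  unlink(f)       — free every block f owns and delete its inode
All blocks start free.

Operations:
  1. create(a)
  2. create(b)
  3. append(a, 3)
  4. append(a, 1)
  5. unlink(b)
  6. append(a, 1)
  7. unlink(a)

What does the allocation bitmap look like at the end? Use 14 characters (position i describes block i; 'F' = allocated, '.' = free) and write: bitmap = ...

  1. create(a)  ⇒  F.............  {a→[0]}
  2. create(b)  ⇒  FF............  {a→[0]; b→[1]}
  3. append(a, 3)  ⇒  FFFFF.........  {a→[0, 2, 3, 4]; b→[1]}
  4. append(a, 1)  ⇒  FFFFFF........  {a→[0, 2, 3, 4, 5]; b→[1]}
  5. unlink(b)  ⇒  F.FFFF........  {a→[0, 2, 3, 4, 5]}
  6. append(a, 1)  ⇒  FFFFFF........  {a→[0, 2, 3, 4, 5, 1]}
  7. unlink(a)  ⇒  ..............  {}

bitmap = ..............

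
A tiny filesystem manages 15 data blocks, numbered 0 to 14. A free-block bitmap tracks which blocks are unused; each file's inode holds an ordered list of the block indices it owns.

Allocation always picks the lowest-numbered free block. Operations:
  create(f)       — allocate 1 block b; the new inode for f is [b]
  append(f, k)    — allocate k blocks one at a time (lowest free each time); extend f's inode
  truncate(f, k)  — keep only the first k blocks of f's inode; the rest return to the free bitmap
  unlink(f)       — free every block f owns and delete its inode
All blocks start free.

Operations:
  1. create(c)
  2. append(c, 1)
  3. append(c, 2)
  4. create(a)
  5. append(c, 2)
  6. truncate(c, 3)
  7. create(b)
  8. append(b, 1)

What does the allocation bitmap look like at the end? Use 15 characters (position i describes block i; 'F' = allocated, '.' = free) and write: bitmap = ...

  1. create(c)  ⇒  F..............  {c→[0]}
  2. append(c, 1)  ⇒  FF.............  {c→[0, 1]}
  3. append(c, 2)  ⇒  FFFF...........  {c→[0, 1, 2, 3]}
  4. create(a)  ⇒  FFFFF..........  {a→[4]; c→[0, 1, 2, 3]}
  5. append(c, 2)  ⇒  FFFFFFF........  {a→[4]; c→[0, 1, 2, 3, 5, 6]}
  6. truncate(c, 3)  ⇒  FFF.F..........  {a→[4]; c→[0, 1, 2]}
  7. create(b)  ⇒  FFFFF..........  {a→[4]; b→[3]; c→[0, 1, 2]}
  8. append(b, 1)  ⇒  FFFFFF.........  {a→[4]; b→[3, 5]; c→[0, 1, 2]}

bitmap = FFFFFF.........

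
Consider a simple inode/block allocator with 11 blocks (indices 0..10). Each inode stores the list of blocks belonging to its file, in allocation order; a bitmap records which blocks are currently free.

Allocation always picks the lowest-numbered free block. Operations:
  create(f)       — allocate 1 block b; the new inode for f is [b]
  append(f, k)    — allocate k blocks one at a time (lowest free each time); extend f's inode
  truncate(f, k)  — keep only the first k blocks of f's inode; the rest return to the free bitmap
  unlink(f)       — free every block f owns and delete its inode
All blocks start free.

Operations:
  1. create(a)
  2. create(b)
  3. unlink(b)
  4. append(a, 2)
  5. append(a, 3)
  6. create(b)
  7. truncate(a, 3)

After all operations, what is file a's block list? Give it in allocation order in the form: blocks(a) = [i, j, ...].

after create(a) → a:[0]  free=[F..........]
after create(b) → a:[0], b:[1]  free=[FF.........]
after unlink(b) → a:[0]  free=[F..........]
after append(a, 2) → a:[0, 1, 2]  free=[FFF........]
after append(a, 3) → a:[0, 1, 2, 3, 4, 5]  free=[FFFFFF.....]
after create(b) → a:[0, 1, 2, 3, 4, 5], b:[6]  free=[FFFFFFF....]
after truncate(a, 3) → a:[0, 1, 2], b:[6]  free=[FFF...F....]

blocks(a) = [0, 1, 2]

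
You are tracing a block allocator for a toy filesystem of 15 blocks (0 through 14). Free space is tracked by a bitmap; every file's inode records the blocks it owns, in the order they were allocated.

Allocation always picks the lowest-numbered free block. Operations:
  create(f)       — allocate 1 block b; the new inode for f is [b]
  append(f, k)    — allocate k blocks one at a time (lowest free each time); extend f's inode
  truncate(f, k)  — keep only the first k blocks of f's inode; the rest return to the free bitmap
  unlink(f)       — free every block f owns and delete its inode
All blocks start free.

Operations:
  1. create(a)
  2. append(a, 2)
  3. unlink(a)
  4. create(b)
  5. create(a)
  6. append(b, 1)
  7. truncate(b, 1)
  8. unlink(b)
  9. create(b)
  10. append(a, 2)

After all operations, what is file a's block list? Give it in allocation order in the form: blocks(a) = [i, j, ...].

create(a): bitmap=F.............. | a=[0]
append(a, 2): bitmap=FFF............ | a=[0, 1, 2]
unlink(a): bitmap=............... | 
create(b): bitmap=F.............. | b=[0]
create(a): bitmap=FF............. | a=[1] b=[0]
append(b, 1): bitmap=FFF............ | a=[1] b=[0, 2]
truncate(b, 1): bitmap=FF............. | a=[1] b=[0]
unlink(b): bitmap=.F............. | a=[1]
create(b): bitmap=FF............. | a=[1] b=[0]
append(a, 2): bitmap=FFFF........... | a=[1, 2, 3] b=[0]

blocks(a) = [1, 2, 3]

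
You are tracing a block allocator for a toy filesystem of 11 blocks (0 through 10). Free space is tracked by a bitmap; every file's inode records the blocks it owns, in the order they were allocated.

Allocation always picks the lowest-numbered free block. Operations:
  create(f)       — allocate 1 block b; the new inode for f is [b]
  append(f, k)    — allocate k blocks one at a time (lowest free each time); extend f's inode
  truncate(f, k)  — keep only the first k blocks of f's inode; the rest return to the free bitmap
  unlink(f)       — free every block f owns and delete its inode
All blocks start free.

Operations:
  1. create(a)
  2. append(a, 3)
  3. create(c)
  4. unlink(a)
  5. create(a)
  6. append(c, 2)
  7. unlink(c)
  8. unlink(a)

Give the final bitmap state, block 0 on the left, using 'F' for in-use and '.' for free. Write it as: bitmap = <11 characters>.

bitmap = ...........

create(a): bitmap=F.......... | a=[0]
append(a, 3): bitmap=FFFF....... | a=[0, 1, 2, 3]
create(c): bitmap=FFFFF...... | a=[0, 1, 2, 3] c=[4]
unlink(a): bitmap=....F...... | c=[4]
create(a): bitmap=F...F...... | a=[0] c=[4]
append(c, 2): bitmap=FFF.F...... | a=[0] c=[4, 1, 2]
unlink(c): bitmap=F.......... | a=[0]
unlink(a): bitmap=........... | 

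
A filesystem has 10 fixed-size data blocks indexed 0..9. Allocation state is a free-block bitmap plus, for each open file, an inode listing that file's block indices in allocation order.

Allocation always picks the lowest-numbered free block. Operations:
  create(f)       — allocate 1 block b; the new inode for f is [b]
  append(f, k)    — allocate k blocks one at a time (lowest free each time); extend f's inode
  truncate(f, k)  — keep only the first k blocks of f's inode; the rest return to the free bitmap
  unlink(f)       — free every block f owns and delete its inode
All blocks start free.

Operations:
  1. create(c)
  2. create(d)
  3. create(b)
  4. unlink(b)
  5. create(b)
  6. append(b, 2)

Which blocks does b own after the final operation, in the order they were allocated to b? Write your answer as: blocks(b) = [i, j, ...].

[1] create(c) — c=0 (map F.........)
[2] create(d) — c=0 d=1 (map FF........)
[3] create(b) — b=2 c=0 d=1 (map FFF.......)
[4] unlink(b) — c=0 d=1 (map FF........)
[5] create(b) — b=2 c=0 d=1 (map FFF.......)
[6] append(b, 2) — b=2,3,4 c=0 d=1 (map FFFFF.....)

blocks(b) = [2, 3, 4]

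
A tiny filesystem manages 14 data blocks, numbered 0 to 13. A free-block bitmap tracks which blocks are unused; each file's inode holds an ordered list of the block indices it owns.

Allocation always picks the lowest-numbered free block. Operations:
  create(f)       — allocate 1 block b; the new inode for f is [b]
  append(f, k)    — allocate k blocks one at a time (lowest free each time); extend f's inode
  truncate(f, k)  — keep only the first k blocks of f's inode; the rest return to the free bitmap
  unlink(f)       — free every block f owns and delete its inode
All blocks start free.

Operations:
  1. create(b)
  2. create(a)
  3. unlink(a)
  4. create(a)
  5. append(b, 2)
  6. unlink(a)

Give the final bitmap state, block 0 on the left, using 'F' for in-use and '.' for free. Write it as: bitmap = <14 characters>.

bitmap = F.FF..........

after create(b) → b:[0]  free=[F.............]
after create(a) → a:[1], b:[0]  free=[FF............]
after unlink(a) → b:[0]  free=[F.............]
after create(a) → a:[1], b:[0]  free=[FF............]
after append(b, 2) → a:[1], b:[0, 2, 3]  free=[FFFF..........]
after unlink(a) → b:[0, 2, 3]  free=[F.FF..........]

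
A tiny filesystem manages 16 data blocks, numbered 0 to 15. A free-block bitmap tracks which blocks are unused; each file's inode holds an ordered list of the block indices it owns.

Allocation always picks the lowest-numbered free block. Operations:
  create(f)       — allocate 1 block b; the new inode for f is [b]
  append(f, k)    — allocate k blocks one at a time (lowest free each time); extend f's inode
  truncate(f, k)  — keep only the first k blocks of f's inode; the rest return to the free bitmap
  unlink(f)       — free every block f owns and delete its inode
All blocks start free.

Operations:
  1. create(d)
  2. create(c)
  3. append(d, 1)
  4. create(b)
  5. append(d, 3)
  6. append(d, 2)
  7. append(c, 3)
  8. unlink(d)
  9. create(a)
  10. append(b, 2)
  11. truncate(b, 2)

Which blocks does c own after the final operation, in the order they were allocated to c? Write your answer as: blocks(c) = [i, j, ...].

blocks(c) = [1, 9, 10, 11]

after create(d) → d:[0]  free=[F...............]
after create(c) → c:[1], d:[0]  free=[FF..............]
after append(d, 1) → c:[1], d:[0, 2]  free=[FFF.............]
after create(b) → b:[3], c:[1], d:[0, 2]  free=[FFFF............]
after append(d, 3) → b:[3], c:[1], d:[0, 2, 4, 5, 6]  free=[FFFFFFF.........]
after append(d, 2) → b:[3], c:[1], d:[0, 2, 4, 5, 6, 7, 8]  free=[FFFFFFFFF.......]
after append(c, 3) → b:[3], c:[1, 9, 10, 11], d:[0, 2, 4, 5, 6, 7, 8]  free=[FFFFFFFFFFFF....]
after unlink(d) → b:[3], c:[1, 9, 10, 11]  free=[.F.F.....FFF....]
after create(a) → a:[0], b:[3], c:[1, 9, 10, 11]  free=[FF.F.....FFF....]
after append(b, 2) → a:[0], b:[3, 2, 4], c:[1, 9, 10, 11]  free=[FFFFF....FFF....]
after truncate(b, 2) → a:[0], b:[3, 2], c:[1, 9, 10, 11]  free=[FFFF.....FFF....]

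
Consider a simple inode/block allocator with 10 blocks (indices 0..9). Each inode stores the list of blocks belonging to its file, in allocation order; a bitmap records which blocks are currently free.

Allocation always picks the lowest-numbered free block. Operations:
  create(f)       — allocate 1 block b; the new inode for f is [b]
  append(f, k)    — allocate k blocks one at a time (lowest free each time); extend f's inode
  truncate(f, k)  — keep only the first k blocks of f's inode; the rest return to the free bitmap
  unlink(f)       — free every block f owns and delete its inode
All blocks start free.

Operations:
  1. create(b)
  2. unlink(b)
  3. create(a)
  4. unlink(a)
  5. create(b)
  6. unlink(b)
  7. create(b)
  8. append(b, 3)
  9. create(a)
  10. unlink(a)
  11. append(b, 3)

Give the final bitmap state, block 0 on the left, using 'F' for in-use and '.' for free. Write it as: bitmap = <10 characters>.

  1. create(b)  ⇒  F.........  {b→[0]}
  2. unlink(b)  ⇒  ..........  {}
  3. create(a)  ⇒  F.........  {a→[0]}
  4. unlink(a)  ⇒  ..........  {}
  5. create(b)  ⇒  F.........  {b→[0]}
  6. unlink(b)  ⇒  ..........  {}
  7. create(b)  ⇒  F.........  {b→[0]}
  8. append(b, 3)  ⇒  FFFF......  {b→[0, 1, 2, 3]}
  9. create(a)  ⇒  FFFFF.....  {a→[4]; b→[0, 1, 2, 3]}
  10. unlink(a)  ⇒  FFFF......  {b→[0, 1, 2, 3]}
  11. append(b, 3)  ⇒  FFFFFFF...  {b→[0, 1, 2, 3, 4, 5, 6]}

bitmap = FFFFFFF...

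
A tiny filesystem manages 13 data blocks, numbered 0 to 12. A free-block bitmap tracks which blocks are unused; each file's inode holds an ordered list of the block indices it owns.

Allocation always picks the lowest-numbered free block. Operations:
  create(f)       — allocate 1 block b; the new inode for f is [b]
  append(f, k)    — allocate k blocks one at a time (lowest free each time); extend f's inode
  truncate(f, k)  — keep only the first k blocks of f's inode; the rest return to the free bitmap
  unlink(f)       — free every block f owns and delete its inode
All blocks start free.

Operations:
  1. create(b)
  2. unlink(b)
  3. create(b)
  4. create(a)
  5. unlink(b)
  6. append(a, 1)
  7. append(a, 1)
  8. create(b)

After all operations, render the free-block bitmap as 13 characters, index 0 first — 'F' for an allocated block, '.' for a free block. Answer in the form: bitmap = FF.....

after create(b) → b:[0]  free=[F............]
after unlink(b) →   free=[.............]
after create(b) → b:[0]  free=[F............]
after create(a) → a:[1], b:[0]  free=[FF...........]
after unlink(b) → a:[1]  free=[.F...........]
after append(a, 1) → a:[1, 0]  free=[FF...........]
after append(a, 1) → a:[1, 0, 2]  free=[FFF..........]
after create(b) → a:[1, 0, 2], b:[3]  free=[FFFF.........]

bitmap = FFFF.........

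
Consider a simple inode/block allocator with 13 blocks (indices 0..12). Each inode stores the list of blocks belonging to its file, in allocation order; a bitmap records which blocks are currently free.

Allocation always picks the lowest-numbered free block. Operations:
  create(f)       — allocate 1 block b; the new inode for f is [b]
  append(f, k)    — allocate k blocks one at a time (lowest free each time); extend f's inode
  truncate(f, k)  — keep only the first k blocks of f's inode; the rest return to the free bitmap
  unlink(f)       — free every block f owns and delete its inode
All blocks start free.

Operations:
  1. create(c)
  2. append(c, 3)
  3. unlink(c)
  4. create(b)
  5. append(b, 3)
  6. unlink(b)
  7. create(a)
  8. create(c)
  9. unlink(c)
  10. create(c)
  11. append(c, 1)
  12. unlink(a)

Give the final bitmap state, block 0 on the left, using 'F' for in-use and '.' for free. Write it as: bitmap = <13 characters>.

bitmap = .FF..........

after create(c) → c:[0]  free=[F............]
after append(c, 3) → c:[0, 1, 2, 3]  free=[FFFF.........]
after unlink(c) →   free=[.............]
after create(b) → b:[0]  free=[F............]
after append(b, 3) → b:[0, 1, 2, 3]  free=[FFFF.........]
after unlink(b) →   free=[.............]
after create(a) → a:[0]  free=[F............]
after create(c) → a:[0], c:[1]  free=[FF...........]
after unlink(c) → a:[0]  free=[F............]
after create(c) → a:[0], c:[1]  free=[FF...........]
after append(c, 1) → a:[0], c:[1, 2]  free=[FFF..........]
after unlink(a) → c:[1, 2]  free=[.FF..........]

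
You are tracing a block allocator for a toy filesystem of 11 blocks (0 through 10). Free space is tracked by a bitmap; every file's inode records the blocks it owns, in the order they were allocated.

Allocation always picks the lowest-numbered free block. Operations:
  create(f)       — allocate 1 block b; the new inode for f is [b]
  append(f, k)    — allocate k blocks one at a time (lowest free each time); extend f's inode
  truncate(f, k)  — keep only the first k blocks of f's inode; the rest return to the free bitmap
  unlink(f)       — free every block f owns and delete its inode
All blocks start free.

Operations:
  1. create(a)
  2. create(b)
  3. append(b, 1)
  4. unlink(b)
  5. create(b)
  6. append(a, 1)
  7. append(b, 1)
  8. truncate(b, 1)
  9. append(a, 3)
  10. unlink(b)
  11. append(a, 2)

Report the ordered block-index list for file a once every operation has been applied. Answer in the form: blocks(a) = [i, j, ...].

blocks(a) = [0, 2, 3, 4, 5, 1, 6]

  1. create(a)  ⇒  F..........  {a→[0]}
  2. create(b)  ⇒  FF.........  {a→[0]; b→[1]}
  3. append(b, 1)  ⇒  FFF........  {a→[0]; b→[1, 2]}
  4. unlink(b)  ⇒  F..........  {a→[0]}
  5. create(b)  ⇒  FF.........  {a→[0]; b→[1]}
  6. append(a, 1)  ⇒  FFF........  {a→[0, 2]; b→[1]}
  7. append(b, 1)  ⇒  FFFF.......  {a→[0, 2]; b→[1, 3]}
  8. truncate(b, 1)  ⇒  FFF........  {a→[0, 2]; b→[1]}
  9. append(a, 3)  ⇒  FFFFFF.....  {a→[0, 2, 3, 4, 5]; b→[1]}
  10. unlink(b)  ⇒  F.FFFF.....  {a→[0, 2, 3, 4, 5]}
  11. append(a, 2)  ⇒  FFFFFFF....  {a→[0, 2, 3, 4, 5, 1, 6]}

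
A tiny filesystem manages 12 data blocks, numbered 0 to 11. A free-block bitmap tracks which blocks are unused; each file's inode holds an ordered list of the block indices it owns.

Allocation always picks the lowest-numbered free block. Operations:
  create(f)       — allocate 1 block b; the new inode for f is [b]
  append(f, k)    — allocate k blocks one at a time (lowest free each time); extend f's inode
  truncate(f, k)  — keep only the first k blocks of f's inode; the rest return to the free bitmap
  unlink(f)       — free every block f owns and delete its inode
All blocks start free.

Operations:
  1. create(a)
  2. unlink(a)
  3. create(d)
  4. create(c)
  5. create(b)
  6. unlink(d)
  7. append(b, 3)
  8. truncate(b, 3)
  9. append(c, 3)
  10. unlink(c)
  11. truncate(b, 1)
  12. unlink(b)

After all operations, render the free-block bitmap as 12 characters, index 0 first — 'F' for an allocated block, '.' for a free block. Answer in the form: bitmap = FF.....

  1. create(a)  ⇒  F...........  {a→[0]}
  2. unlink(a)  ⇒  ............  {}
  3. create(d)  ⇒  F...........  {d→[0]}
  4. create(c)  ⇒  FF..........  {c→[1]; d→[0]}
  5. create(b)  ⇒  FFF.........  {b→[2]; c→[1]; d→[0]}
  6. unlink(d)  ⇒  .FF.........  {b→[2]; c→[1]}
  7. append(b, 3)  ⇒  FFFFF.......  {b→[2, 0, 3, 4]; c→[1]}
  8. truncate(b, 3)  ⇒  FFFF........  {b→[2, 0, 3]; c→[1]}
  9. append(c, 3)  ⇒  FFFFFFF.....  {b→[2, 0, 3]; c→[1, 4, 5, 6]}
  10. unlink(c)  ⇒  F.FF........  {b→[2, 0, 3]}
  11. truncate(b, 1)  ⇒  ..F.........  {b→[2]}
  12. unlink(b)  ⇒  ............  {}

bitmap = ............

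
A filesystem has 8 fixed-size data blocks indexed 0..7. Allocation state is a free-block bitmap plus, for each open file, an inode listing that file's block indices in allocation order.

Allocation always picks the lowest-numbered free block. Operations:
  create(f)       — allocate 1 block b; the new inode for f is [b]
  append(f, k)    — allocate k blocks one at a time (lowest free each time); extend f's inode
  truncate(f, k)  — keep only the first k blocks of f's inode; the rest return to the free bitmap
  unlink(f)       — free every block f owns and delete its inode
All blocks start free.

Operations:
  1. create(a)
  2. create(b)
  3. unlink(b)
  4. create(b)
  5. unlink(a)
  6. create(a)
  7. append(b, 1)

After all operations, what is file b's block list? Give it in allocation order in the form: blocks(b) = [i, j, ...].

blocks(b) = [1, 2]

[1] create(a) — a=0 (map F.......)
[2] create(b) — a=0 b=1 (map FF......)
[3] unlink(b) — a=0 (map F.......)
[4] create(b) — a=0 b=1 (map FF......)
[5] unlink(a) — b=1 (map .F......)
[6] create(a) — a=0 b=1 (map FF......)
[7] append(b, 1) — a=0 b=1,2 (map FFF.....)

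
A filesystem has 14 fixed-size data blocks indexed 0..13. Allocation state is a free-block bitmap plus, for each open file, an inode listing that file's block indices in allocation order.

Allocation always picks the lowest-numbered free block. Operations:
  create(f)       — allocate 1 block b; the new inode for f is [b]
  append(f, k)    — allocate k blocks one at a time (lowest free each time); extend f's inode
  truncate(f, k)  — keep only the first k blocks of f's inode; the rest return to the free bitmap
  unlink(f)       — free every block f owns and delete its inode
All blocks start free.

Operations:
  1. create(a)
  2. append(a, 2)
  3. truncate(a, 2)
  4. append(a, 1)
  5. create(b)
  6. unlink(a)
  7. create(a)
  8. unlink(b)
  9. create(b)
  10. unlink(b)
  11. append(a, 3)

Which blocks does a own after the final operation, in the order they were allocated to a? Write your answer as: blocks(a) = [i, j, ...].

  1. create(a)  ⇒  F.............  {a→[0]}
  2. append(a, 2)  ⇒  FFF...........  {a→[0, 1, 2]}
  3. truncate(a, 2)  ⇒  FF............  {a→[0, 1]}
  4. append(a, 1)  ⇒  FFF...........  {a→[0, 1, 2]}
  5. create(b)  ⇒  FFFF..........  {a→[0, 1, 2]; b→[3]}
  6. unlink(a)  ⇒  ...F..........  {b→[3]}
  7. create(a)  ⇒  F..F..........  {a→[0]; b→[3]}
  8. unlink(b)  ⇒  F.............  {a→[0]}
  9. create(b)  ⇒  FF............  {a→[0]; b→[1]}
  10. unlink(b)  ⇒  F.............  {a→[0]}
  11. append(a, 3)  ⇒  FFFF..........  {a→[0, 1, 2, 3]}

blocks(a) = [0, 1, 2, 3]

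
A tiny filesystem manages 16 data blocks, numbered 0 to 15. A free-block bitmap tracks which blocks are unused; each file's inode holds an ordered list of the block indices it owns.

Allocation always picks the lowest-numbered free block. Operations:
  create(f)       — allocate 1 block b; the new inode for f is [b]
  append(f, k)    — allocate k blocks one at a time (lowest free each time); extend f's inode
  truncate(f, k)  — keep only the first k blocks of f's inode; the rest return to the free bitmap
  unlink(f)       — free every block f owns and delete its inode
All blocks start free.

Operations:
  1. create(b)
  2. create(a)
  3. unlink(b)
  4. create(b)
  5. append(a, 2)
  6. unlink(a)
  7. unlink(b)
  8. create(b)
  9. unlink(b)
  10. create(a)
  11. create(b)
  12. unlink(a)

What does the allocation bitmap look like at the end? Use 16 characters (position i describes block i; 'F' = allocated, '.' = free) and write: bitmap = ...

  1. create(b)  ⇒  F...............  {b→[0]}
  2. create(a)  ⇒  FF..............  {a→[1]; b→[0]}
  3. unlink(b)  ⇒  .F..............  {a→[1]}
  4. create(b)  ⇒  FF..............  {a→[1]; b→[0]}
  5. append(a, 2)  ⇒  FFFF............  {a→[1, 2, 3]; b→[0]}
  6. unlink(a)  ⇒  F...............  {b→[0]}
  7. unlink(b)  ⇒  ................  {}
  8. create(b)  ⇒  F...............  {b→[0]}
  9. unlink(b)  ⇒  ................  {}
  10. create(a)  ⇒  F...............  {a→[0]}
  11. create(b)  ⇒  FF..............  {a→[0]; b→[1]}
  12. unlink(a)  ⇒  .F..............  {b→[1]}

bitmap = .F..............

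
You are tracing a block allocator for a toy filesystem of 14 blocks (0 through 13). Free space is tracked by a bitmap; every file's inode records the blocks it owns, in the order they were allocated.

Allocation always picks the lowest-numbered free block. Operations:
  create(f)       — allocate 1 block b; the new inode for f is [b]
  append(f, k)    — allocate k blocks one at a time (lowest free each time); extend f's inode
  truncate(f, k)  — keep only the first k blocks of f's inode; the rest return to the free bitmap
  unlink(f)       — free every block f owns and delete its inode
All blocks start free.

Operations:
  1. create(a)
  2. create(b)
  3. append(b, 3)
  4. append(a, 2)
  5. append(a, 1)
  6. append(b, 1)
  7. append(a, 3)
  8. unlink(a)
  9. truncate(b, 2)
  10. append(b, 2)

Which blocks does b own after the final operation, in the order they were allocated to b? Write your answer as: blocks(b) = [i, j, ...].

blocks(b) = [1, 2, 0, 3]

[1] create(a) — a=0 (map F.............)
[2] create(b) — a=0 b=1 (map FF............)
[3] append(b, 3) — a=0 b=1,2,3,4 (map FFFFF.........)
[4] append(a, 2) — a=0,5,6 b=1,2,3,4 (map FFFFFFF.......)
[5] append(a, 1) — a=0,5,6,7 b=1,2,3,4 (map FFFFFFFF......)
[6] append(b, 1) — a=0,5,6,7 b=1,2,3,4,8 (map FFFFFFFFF.....)
[7] append(a, 3) — a=0,5,6,7,9,10,11 b=1,2,3,4,8 (map FFFFFFFFFFFF..)
[8] unlink(a) — b=1,2,3,4,8 (map .FFFF...F.....)
[9] truncate(b, 2) — b=1,2 (map .FF...........)
[10] append(b, 2) — b=1,2,0,3 (map FFFF..........)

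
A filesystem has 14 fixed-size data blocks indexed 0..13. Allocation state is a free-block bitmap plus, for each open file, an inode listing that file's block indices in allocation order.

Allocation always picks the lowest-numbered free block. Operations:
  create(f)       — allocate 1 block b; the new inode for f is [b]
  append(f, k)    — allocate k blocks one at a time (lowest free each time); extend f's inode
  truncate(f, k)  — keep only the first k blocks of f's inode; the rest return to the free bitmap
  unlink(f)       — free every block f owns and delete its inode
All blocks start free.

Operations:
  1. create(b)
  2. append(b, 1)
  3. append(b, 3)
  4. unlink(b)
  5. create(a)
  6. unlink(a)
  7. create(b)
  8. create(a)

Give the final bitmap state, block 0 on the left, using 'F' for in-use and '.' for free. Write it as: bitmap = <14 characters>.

create(b): bitmap=F............. | b=[0]
append(b, 1): bitmap=FF............ | b=[0, 1]
append(b, 3): bitmap=FFFFF......... | b=[0, 1, 2, 3, 4]
unlink(b): bitmap=.............. | 
create(a): bitmap=F............. | a=[0]
unlink(a): bitmap=.............. | 
create(b): bitmap=F............. | b=[0]
create(a): bitmap=FF............ | a=[1] b=[0]

bitmap = FF............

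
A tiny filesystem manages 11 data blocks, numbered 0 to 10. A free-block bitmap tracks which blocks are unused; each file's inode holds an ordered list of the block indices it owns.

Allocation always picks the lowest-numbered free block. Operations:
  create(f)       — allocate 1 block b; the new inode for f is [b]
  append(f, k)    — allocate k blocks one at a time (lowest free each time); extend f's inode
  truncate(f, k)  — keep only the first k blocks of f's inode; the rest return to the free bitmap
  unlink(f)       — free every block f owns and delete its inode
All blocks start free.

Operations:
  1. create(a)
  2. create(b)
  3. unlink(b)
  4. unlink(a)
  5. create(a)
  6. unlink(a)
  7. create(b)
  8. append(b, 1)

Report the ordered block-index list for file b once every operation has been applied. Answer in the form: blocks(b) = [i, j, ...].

blocks(b) = [0, 1]

  1. create(a)  ⇒  F..........  {a→[0]}
  2. create(b)  ⇒  FF.........  {a→[0]; b→[1]}
  3. unlink(b)  ⇒  F..........  {a→[0]}
  4. unlink(a)  ⇒  ...........  {}
  5. create(a)  ⇒  F..........  {a→[0]}
  6. unlink(a)  ⇒  ...........  {}
  7. create(b)  ⇒  F..........  {b→[0]}
  8. append(b, 1)  ⇒  FF.........  {b→[0, 1]}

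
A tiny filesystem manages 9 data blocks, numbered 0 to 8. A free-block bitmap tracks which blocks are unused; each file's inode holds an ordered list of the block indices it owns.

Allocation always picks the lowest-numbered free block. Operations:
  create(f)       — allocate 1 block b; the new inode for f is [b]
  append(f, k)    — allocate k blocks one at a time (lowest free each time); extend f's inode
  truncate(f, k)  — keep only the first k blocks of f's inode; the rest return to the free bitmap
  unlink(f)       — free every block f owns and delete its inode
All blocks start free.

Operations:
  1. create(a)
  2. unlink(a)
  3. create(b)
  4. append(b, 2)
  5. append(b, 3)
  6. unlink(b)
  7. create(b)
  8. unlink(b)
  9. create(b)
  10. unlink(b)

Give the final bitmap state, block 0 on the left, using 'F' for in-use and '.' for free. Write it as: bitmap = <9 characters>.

bitmap = .........

after create(a) → a:[0]  free=[F........]
after unlink(a) →   free=[.........]
after create(b) → b:[0]  free=[F........]
after append(b, 2) → b:[0, 1, 2]  free=[FFF......]
after append(b, 3) → b:[0, 1, 2, 3, 4, 5]  free=[FFFFFF...]
after unlink(b) →   free=[.........]
after create(b) → b:[0]  free=[F........]
after unlink(b) →   free=[.........]
after create(b) → b:[0]  free=[F........]
after unlink(b) →   free=[.........]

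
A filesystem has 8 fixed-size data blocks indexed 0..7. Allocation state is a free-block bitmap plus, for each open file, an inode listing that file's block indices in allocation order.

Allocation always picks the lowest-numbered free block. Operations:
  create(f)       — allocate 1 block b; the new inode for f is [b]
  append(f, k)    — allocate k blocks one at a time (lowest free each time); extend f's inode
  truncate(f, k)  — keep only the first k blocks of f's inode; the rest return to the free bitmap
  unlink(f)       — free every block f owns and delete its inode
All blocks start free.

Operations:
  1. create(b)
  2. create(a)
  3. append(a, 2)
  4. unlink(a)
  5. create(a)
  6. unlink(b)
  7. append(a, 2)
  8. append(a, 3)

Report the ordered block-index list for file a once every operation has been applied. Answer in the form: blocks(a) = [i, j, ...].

  1. create(b)  ⇒  F.......  {b→[0]}
  2. create(a)  ⇒  FF......  {a→[1]; b→[0]}
  3. append(a, 2)  ⇒  FFFF....  {a→[1, 2, 3]; b→[0]}
  4. unlink(a)  ⇒  F.......  {b→[0]}
  5. create(a)  ⇒  FF......  {a→[1]; b→[0]}
  6. unlink(b)  ⇒  .F......  {a→[1]}
  7. append(a, 2)  ⇒  FFF.....  {a→[1, 0, 2]}
  8. append(a, 3)  ⇒  FFFFFF..  {a→[1, 0, 2, 3, 4, 5]}

blocks(a) = [1, 0, 2, 3, 4, 5]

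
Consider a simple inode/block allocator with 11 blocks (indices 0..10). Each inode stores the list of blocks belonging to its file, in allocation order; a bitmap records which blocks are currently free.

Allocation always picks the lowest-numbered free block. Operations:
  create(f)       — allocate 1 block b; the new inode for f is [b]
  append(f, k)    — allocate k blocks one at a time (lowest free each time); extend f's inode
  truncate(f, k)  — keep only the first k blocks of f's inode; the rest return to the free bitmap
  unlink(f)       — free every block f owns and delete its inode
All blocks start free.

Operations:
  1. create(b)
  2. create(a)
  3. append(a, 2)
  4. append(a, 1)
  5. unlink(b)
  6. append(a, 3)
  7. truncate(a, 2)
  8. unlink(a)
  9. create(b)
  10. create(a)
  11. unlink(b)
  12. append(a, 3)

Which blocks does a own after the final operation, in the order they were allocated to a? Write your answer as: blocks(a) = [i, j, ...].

blocks(a) = [1, 0, 2, 3]

  1. create(b)  ⇒  F..........  {b→[0]}
  2. create(a)  ⇒  FF.........  {a→[1]; b→[0]}
  3. append(a, 2)  ⇒  FFFF.......  {a→[1, 2, 3]; b→[0]}
  4. append(a, 1)  ⇒  FFFFF......  {a→[1, 2, 3, 4]; b→[0]}
  5. unlink(b)  ⇒  .FFFF......  {a→[1, 2, 3, 4]}
  6. append(a, 3)  ⇒  FFFFFFF....  {a→[1, 2, 3, 4, 0, 5, 6]}
  7. truncate(a, 2)  ⇒  .FF........  {a→[1, 2]}
  8. unlink(a)  ⇒  ...........  {}
  9. create(b)  ⇒  F..........  {b→[0]}
  10. create(a)  ⇒  FF.........  {a→[1]; b→[0]}
  11. unlink(b)  ⇒  .F.........  {a→[1]}
  12. append(a, 3)  ⇒  FFFF.......  {a→[1, 0, 2, 3]}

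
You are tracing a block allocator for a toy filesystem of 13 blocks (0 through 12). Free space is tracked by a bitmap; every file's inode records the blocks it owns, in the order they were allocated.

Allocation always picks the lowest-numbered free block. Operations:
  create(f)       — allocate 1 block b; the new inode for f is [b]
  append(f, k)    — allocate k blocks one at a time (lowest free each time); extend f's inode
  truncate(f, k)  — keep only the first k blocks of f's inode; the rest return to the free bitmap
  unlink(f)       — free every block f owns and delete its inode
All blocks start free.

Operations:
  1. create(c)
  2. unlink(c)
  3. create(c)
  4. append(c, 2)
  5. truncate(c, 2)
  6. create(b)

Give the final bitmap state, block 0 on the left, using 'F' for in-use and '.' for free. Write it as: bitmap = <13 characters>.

create(c): bitmap=F............ | c=[0]
unlink(c): bitmap=............. | 
create(c): bitmap=F............ | c=[0]
append(c, 2): bitmap=FFF.......... | c=[0, 1, 2]
truncate(c, 2): bitmap=FF........... | c=[0, 1]
create(b): bitmap=FFF.......... | b=[2] c=[0, 1]

bitmap = FFF..........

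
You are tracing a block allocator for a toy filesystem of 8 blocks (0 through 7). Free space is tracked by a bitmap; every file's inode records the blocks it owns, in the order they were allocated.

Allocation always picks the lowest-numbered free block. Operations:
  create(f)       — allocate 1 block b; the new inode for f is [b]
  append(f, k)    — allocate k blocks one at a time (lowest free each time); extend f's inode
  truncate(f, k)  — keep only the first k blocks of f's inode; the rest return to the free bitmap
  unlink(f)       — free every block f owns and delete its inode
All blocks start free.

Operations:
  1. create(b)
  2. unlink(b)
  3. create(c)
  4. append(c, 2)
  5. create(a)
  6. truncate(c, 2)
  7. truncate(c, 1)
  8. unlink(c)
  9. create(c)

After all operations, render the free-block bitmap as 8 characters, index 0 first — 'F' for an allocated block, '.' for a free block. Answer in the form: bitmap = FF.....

bitmap = F..F....

  1. create(b)  ⇒  F.......  {b→[0]}
  2. unlink(b)  ⇒  ........  {}
  3. create(c)  ⇒  F.......  {c→[0]}
  4. append(c, 2)  ⇒  FFF.....  {c→[0, 1, 2]}
  5. create(a)  ⇒  FFFF....  {a→[3]; c→[0, 1, 2]}
  6. truncate(c, 2)  ⇒  FF.F....  {a→[3]; c→[0, 1]}
  7. truncate(c, 1)  ⇒  F..F....  {a→[3]; c→[0]}
  8. unlink(c)  ⇒  ...F....  {a→[3]}
  9. create(c)  ⇒  F..F....  {a→[3]; c→[0]}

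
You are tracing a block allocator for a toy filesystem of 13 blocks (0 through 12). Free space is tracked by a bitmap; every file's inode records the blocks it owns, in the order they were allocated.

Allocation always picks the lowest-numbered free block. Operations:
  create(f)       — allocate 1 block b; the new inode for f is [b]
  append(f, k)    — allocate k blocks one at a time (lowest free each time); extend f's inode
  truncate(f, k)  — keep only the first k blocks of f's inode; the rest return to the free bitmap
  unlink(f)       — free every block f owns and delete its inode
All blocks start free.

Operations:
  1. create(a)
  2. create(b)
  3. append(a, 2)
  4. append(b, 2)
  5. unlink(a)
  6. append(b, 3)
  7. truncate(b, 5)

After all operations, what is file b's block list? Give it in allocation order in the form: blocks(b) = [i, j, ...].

  1. create(a)  ⇒  F............  {a→[0]}
  2. create(b)  ⇒  FF...........  {a→[0]; b→[1]}
  3. append(a, 2)  ⇒  FFFF.........  {a→[0, 2, 3]; b→[1]}
  4. append(b, 2)  ⇒  FFFFFF.......  {a→[0, 2, 3]; b→[1, 4, 5]}
  5. unlink(a)  ⇒  .F..FF.......  {b→[1, 4, 5]}
  6. append(b, 3)  ⇒  FFFFFF.......  {b→[1, 4, 5, 0, 2, 3]}
  7. truncate(b, 5)  ⇒  FFF.FF.......  {b→[1, 4, 5, 0, 2]}

blocks(b) = [1, 4, 5, 0, 2]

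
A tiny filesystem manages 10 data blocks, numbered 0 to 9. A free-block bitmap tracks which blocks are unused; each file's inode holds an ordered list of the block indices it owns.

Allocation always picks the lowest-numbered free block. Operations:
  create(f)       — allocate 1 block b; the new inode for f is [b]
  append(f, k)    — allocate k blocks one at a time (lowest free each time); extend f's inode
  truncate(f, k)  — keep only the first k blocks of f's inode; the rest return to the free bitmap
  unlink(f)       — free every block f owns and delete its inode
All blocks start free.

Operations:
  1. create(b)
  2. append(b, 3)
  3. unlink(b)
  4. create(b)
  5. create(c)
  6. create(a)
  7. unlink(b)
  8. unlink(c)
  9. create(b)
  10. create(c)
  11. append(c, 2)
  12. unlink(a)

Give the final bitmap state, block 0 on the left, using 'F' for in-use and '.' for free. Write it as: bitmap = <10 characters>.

after create(b) → b:[0]  free=[F.........]
after append(b, 3) → b:[0, 1, 2, 3]  free=[FFFF......]
after unlink(b) →   free=[..........]
after create(b) → b:[0]  free=[F.........]
after create(c) → b:[0], c:[1]  free=[FF........]
after create(a) → a:[2], b:[0], c:[1]  free=[FFF.......]
after unlink(b) → a:[2], c:[1]  free=[.FF.......]
after unlink(c) → a:[2]  free=[..F.......]
after create(b) → a:[2], b:[0]  free=[F.F.......]
after create(c) → a:[2], b:[0], c:[1]  free=[FFF.......]
after append(c, 2) → a:[2], b:[0], c:[1, 3, 4]  free=[FFFFF.....]
after unlink(a) → b:[0], c:[1, 3, 4]  free=[FF.FF.....]

bitmap = FF.FF.....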